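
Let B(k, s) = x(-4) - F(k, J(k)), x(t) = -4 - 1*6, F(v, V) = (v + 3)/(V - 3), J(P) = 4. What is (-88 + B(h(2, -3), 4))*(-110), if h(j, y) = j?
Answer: 11330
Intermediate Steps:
F(v, V) = (3 + v)/(-3 + V)
x(t) = -10 (x(t) = -4 - 6 = -10)
B(k, s) = -13 - k (B(k, s) = -10 - (3 + k)/(-3 + 4) = -10 - (3 + k)/1 = -10 - (3 + k) = -10 + (-3 - k) = -13 - k)
(-88 + B(h(2, -3), 4))*(-110) = (-88 + (-13 - 1*2))*(-110) = (-88 + (-13 - 2))*(-110) = (-88 - 15)*(-110) = -103*(-110) = 11330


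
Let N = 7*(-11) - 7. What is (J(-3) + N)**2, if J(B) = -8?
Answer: 8464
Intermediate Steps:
N = -84 (N = -77 - 7 = -84)
(J(-3) + N)**2 = (-8 - 84)**2 = (-92)**2 = 8464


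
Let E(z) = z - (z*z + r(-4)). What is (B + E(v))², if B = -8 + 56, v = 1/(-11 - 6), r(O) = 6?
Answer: 146894400/83521 ≈ 1758.8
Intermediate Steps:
v = -1/17 (v = 1/(-17) = -1/17 ≈ -0.058824)
E(z) = -6 + z - z² (E(z) = z - (z*z + 6) = z - (z² + 6) = z - (6 + z²) = z + (-6 - z²) = -6 + z - z²)
B = 48
(B + E(v))² = (48 + (-6 - 1/17 - (-1/17)²))² = (48 + (-6 - 1/17 - 1*1/289))² = (48 + (-6 - 1/17 - 1/289))² = (48 - 1752/289)² = (12120/289)² = 146894400/83521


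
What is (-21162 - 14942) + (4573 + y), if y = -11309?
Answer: -42840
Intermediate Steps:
(-21162 - 14942) + (4573 + y) = (-21162 - 14942) + (4573 - 11309) = -36104 - 6736 = -42840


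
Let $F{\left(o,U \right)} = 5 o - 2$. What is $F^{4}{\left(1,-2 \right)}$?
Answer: $81$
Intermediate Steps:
$F{\left(o,U \right)} = -2 + 5 o$
$F^{4}{\left(1,-2 \right)} = \left(-2 + 5 \cdot 1\right)^{4} = \left(-2 + 5\right)^{4} = 3^{4} = 81$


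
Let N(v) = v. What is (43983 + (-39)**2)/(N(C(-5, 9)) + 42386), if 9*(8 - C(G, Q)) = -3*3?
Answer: 45504/42395 ≈ 1.0733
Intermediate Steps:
C(G, Q) = 9 (C(G, Q) = 8 - (-1)*3/3 = 8 - 1/9*(-9) = 8 + 1 = 9)
(43983 + (-39)**2)/(N(C(-5, 9)) + 42386) = (43983 + (-39)**2)/(9 + 42386) = (43983 + 1521)/42395 = 45504*(1/42395) = 45504/42395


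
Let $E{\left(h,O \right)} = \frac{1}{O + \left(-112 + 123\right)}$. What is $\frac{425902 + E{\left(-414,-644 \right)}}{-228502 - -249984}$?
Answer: $\frac{269595965}{13598106} \approx 19.826$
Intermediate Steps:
$E{\left(h,O \right)} = \frac{1}{11 + O}$ ($E{\left(h,O \right)} = \frac{1}{O + 11} = \frac{1}{11 + O}$)
$\frac{425902 + E{\left(-414,-644 \right)}}{-228502 - -249984} = \frac{425902 + \frac{1}{11 - 644}}{-228502 - -249984} = \frac{425902 + \frac{1}{-633}}{-228502 + 249984} = \frac{425902 - \frac{1}{633}}{21482} = \frac{269595965}{633} \cdot \frac{1}{21482} = \frac{269595965}{13598106}$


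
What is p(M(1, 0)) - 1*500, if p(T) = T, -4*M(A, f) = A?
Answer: -2001/4 ≈ -500.25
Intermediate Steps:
M(A, f) = -A/4
p(M(1, 0)) - 1*500 = -1/4*1 - 1*500 = -1/4 - 500 = -2001/4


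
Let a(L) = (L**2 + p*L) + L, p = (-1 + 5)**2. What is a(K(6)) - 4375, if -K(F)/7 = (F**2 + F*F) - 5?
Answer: 207613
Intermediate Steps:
p = 16 (p = 4**2 = 16)
K(F) = 35 - 14*F**2 (K(F) = -7*((F**2 + F*F) - 5) = -7*((F**2 + F**2) - 5) = -7*(2*F**2 - 5) = -7*(-5 + 2*F**2) = 35 - 14*F**2)
a(L) = L**2 + 17*L (a(L) = (L**2 + 16*L) + L = L**2 + 17*L)
a(K(6)) - 4375 = (35 - 14*6**2)*(17 + (35 - 14*6**2)) - 4375 = (35 - 14*36)*(17 + (35 - 14*36)) - 4375 = (35 - 504)*(17 + (35 - 504)) - 4375 = -469*(17 - 469) - 4375 = -469*(-452) - 4375 = 211988 - 4375 = 207613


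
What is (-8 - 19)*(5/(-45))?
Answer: 3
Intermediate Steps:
(-8 - 19)*(5/(-45)) = -135*(-1)/45 = -27*(-⅑) = 3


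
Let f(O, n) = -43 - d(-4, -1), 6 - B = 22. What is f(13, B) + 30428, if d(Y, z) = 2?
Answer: 30383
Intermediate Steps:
B = -16 (B = 6 - 1*22 = 6 - 22 = -16)
f(O, n) = -45 (f(O, n) = -43 - 1*2 = -43 - 2 = -45)
f(13, B) + 30428 = -45 + 30428 = 30383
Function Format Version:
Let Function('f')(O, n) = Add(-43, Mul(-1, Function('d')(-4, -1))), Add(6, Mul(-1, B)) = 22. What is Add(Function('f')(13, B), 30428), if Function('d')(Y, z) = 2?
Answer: 30383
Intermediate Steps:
B = -16 (B = Add(6, Mul(-1, 22)) = Add(6, -22) = -16)
Function('f')(O, n) = -45 (Function('f')(O, n) = Add(-43, Mul(-1, 2)) = Add(-43, -2) = -45)
Add(Function('f')(13, B), 30428) = Add(-45, 30428) = 30383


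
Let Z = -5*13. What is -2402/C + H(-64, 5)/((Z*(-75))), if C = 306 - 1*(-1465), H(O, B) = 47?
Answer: -11626513/8633625 ≈ -1.3467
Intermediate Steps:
Z = -65
C = 1771 (C = 306 + 1465 = 1771)
-2402/C + H(-64, 5)/((Z*(-75))) = -2402/1771 + 47/((-65*(-75))) = -2402*1/1771 + 47/4875 = -2402/1771 + 47*(1/4875) = -2402/1771 + 47/4875 = -11626513/8633625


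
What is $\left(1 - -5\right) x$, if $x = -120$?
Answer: $-720$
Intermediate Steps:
$\left(1 - -5\right) x = \left(1 - -5\right) \left(-120\right) = \left(1 + 5\right) \left(-120\right) = 6 \left(-120\right) = -720$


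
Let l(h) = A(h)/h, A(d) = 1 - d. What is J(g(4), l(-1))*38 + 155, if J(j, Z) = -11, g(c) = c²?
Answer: -263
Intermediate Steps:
l(h) = (1 - h)/h
J(g(4), l(-1))*38 + 155 = -11*38 + 155 = -418 + 155 = -263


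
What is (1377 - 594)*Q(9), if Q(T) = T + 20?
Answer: 22707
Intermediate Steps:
Q(T) = 20 + T
(1377 - 594)*Q(9) = (1377 - 594)*(20 + 9) = 783*29 = 22707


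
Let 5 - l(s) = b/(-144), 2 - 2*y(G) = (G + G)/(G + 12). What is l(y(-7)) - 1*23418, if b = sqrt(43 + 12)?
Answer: -23413 + sqrt(55)/144 ≈ -23413.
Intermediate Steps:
b = sqrt(55) ≈ 7.4162
y(G) = 1 - G/(12 + G) (y(G) = 1 - (G + G)/(2*(G + 12)) = 1 - 2*G/(2*(12 + G)) = 1 - G/(12 + G))
l(s) = 5 + sqrt(55)/144 (l(s) = 5 - sqrt(55)/(-144) = 5 - sqrt(55)*(-1)/144 = 5 - (-1)*sqrt(55)/144 = 5 + sqrt(55)/144)
l(y(-7)) - 1*23418 = (5 + sqrt(55)/144) - 1*23418 = (5 + sqrt(55)/144) - 23418 = -23413 + sqrt(55)/144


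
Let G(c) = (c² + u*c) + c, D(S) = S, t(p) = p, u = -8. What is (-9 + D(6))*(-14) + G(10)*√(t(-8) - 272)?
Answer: 42 + 60*I*√70 ≈ 42.0 + 502.0*I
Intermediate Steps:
G(c) = c² - 7*c (G(c) = (c² - 8*c) + c = c² - 7*c)
(-9 + D(6))*(-14) + G(10)*√(t(-8) - 272) = (-9 + 6)*(-14) + (10*(-7 + 10))*√(-8 - 272) = -3*(-14) + (10*3)*√(-280) = 42 + 30*(2*I*√70) = 42 + 60*I*√70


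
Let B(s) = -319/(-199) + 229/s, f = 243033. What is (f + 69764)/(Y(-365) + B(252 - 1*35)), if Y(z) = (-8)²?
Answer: 13507512851/2878506 ≈ 4692.5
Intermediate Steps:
Y(z) = 64
B(s) = 319/199 + 229/s (B(s) = -319*(-1/199) + 229/s = 319/199 + 229/s)
(f + 69764)/(Y(-365) + B(252 - 1*35)) = (243033 + 69764)/(64 + (319/199 + 229/(252 - 1*35))) = 312797/(64 + (319/199 + 229/(252 - 35))) = 312797/(64 + (319/199 + 229/217)) = 312797/(64 + 114794/43183) = 312797/(2878506/43183) = 312797*(43183/2878506) = 13507512851/2878506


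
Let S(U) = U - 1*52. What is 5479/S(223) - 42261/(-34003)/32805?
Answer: 226357728608/7064633295 ≈ 32.041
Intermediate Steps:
S(U) = -52 + U (S(U) = U - 52 = -52 + U)
5479/S(223) - 42261/(-34003)/32805 = 5479/(-52 + 223) - 42261/(-34003)/32805 = 5479/171 - 42261*(-1/34003)*(1/32805) = 5479*(1/171) + (42261/34003)*(1/32805) = 5479/171 + 14087/371822805 = 226357728608/7064633295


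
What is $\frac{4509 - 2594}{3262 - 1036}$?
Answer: $\frac{1915}{2226} \approx 0.86029$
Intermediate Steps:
$\frac{4509 - 2594}{3262 - 1036} = \frac{1915}{2226}$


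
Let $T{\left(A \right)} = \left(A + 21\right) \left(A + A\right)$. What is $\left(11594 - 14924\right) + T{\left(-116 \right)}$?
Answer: $18710$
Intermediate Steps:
$T{\left(A \right)} = 2 A \left(21 + A\right)$ ($T{\left(A \right)} = \left(21 + A\right) 2 A = 2 A \left(21 + A\right)$)
$\left(11594 - 14924\right) + T{\left(-116 \right)} = \left(11594 - 14924\right) + 2 \left(-116\right) \left(21 - 116\right) = \left(11594 - 14924\right) + 2 \left(-116\right) \left(-95\right) = -3330 + 22040 = 18710$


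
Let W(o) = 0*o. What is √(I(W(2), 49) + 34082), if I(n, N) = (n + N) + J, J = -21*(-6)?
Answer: √34257 ≈ 185.09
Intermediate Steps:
J = 126
W(o) = 0
I(n, N) = 126 + N + n (I(n, N) = (n + N) + 126 = (N + n) + 126 = 126 + N + n)
√(I(W(2), 49) + 34082) = √((126 + 49 + 0) + 34082) = √(175 + 34082) = √34257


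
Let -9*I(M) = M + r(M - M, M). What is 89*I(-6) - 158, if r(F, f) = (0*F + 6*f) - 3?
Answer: 287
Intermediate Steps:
r(F, f) = -3 + 6*f (r(F, f) = (0 + 6*f) - 3 = 6*f - 3 = -3 + 6*f)
I(M) = 1/3 - 7*M/9 (I(M) = -(M + (-3 + 6*M))/9 = -(-3 + 7*M)/9 = 1/3 - 7*M/9)
89*I(-6) - 158 = 89*(1/3 - 7/9*(-6)) - 158 = 89*(1/3 + 14/3) - 158 = 89*5 - 158 = 445 - 158 = 287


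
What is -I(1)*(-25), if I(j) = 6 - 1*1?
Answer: 125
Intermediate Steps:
I(j) = 5 (I(j) = 6 - 1 = 5)
-I(1)*(-25) = -1*5*(-25) = -5*(-25) = 125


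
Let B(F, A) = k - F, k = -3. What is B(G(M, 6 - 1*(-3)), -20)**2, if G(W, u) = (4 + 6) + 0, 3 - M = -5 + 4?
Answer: 169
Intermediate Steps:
M = 4 (M = 3 - (-5 + 4) = 3 - 1*(-1) = 3 + 1 = 4)
G(W, u) = 10 (G(W, u) = 10 + 0 = 10)
B(F, A) = -3 - F
B(G(M, 6 - 1*(-3)), -20)**2 = (-3 - 1*10)**2 = (-3 - 10)**2 = (-13)**2 = 169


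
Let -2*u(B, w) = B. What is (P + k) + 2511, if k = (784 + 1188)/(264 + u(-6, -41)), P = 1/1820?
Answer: 1223784647/485940 ≈ 2518.4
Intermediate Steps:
u(B, w) = -B/2
P = 1/1820 ≈ 0.00054945
k = 1972/267 (k = (784 + 1188)/(264 - 1/2*(-6)) = 1972/(264 + 3) = 1972/267 ≈ 7.3858)
(P + k) + 2511 = (1/1820 + 1972/267) + 2511 = 3589307/485940 + 2511 = 1223784647/485940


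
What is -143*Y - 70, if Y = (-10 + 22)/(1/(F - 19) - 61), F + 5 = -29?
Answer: -2052/49 ≈ -41.878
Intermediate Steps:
F = -34 (F = -5 - 29 = -34)
Y = -106/539 (Y = (-10 + 22)/(1/(-34 - 19) - 61) = 12/(1/(-53) - 61) = 12/(-1/53 - 61) = 12/(-3234/53) = 12*(-53/3234) = -106/539 ≈ -0.19666)
-143*Y - 70 = -143*(-106/539) - 70 = 1378/49 - 70 = -2052/49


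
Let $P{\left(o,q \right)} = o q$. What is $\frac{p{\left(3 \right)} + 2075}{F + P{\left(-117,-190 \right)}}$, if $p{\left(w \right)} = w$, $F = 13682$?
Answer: $\frac{1039}{17956} \approx 0.057864$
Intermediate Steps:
$\frac{p{\left(3 \right)} + 2075}{F + P{\left(-117,-190 \right)}} = \frac{3 + 2075}{13682 - -22230} = \frac{2078}{13682 + 22230} = \frac{2078}{35912} = 2078 \cdot \frac{1}{35912} = \frac{1039}{17956}$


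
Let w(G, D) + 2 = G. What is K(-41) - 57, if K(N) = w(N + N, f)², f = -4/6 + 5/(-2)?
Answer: 6999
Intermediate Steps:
f = -19/6 (f = -4*⅙ + 5*(-½) = -⅔ - 5/2 = -19/6 ≈ -3.1667)
w(G, D) = -2 + G
K(N) = (-2 + 2*N)² (K(N) = (-2 + (N + N))² = (-2 + 2*N)²)
K(-41) - 57 = 4*(-1 - 41)² - 57 = 4*(-42)² - 57 = 4*1764 - 57 = 7056 - 57 = 6999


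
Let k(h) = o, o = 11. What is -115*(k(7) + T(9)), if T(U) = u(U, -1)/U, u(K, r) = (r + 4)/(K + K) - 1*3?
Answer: -66355/54 ≈ -1228.8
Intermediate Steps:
u(K, r) = -3 + (4 + r)/(2*K) (u(K, r) = (4 + r)/((2*K)) - 3 = (4 + r)*(1/(2*K)) - 3 = (4 + r)/(2*K) - 3 = -3 + (4 + r)/(2*K))
k(h) = 11
T(U) = (3 - 6*U)/(2*U**2) (T(U) = ((4 - 1 - 6*U)/(2*U))/U = ((3 - 6*U)/(2*U))/U = (3 - 6*U)/(2*U**2))
-115*(k(7) + T(9)) = -115*(11 + (3/2)*(1 - 2*9)/9**2) = -115*(11 + (3/2)*(1/81)*(1 - 18)) = -115*(11 + (3/2)*(1/81)*(-17)) = -115*(11 - 17/54) = -115*577/54 = -66355/54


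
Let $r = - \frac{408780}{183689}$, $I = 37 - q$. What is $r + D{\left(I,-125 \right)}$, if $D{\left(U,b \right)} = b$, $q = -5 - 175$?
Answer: $- \frac{23369905}{183689} \approx -127.23$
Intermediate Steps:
$q = -180$
$I = 217$ ($I = 37 - -180 = 37 + 180 = 217$)
$r = - \frac{408780}{183689}$ ($r = \left(-408780\right) \frac{1}{183689} = - \frac{408780}{183689} \approx -2.2254$)
$r + D{\left(I,-125 \right)} = - \frac{408780}{183689} - 125 = - \frac{23369905}{183689}$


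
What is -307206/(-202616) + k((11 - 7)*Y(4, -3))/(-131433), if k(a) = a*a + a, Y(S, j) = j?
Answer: 6725043481/4438404788 ≈ 1.5152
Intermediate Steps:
k(a) = a + a**2 (k(a) = a**2 + a = a + a**2)
-307206/(-202616) + k((11 - 7)*Y(4, -3))/(-131433) = -307206/(-202616) + (((11 - 7)*(-3))*(1 + (11 - 7)*(-3)))/(-131433) = -307206*(-1/202616) + ((4*(-3))*(1 + 4*(-3)))*(-1/131433) = 153603/101308 - 12*(1 - 12)*(-1/131433) = 153603/101308 - 12*(-11)*(-1/131433) = 153603/101308 + 132*(-1/131433) = 153603/101308 - 44/43811 = 6725043481/4438404788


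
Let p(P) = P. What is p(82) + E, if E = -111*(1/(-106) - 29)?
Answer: 350017/106 ≈ 3302.0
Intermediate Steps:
E = 341325/106 (E = -111*(-1/106 - 29) = -111*(-3075/106) = 341325/106 ≈ 3220.0)
p(82) + E = 82 + 341325/106 = 350017/106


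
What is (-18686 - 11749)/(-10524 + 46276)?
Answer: -30435/35752 ≈ -0.85128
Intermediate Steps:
(-18686 - 11749)/(-10524 + 46276) = -30435/35752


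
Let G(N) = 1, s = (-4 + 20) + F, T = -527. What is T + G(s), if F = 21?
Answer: -526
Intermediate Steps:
s = 37 (s = (-4 + 20) + 21 = 16 + 21 = 37)
T + G(s) = -527 + 1 = -526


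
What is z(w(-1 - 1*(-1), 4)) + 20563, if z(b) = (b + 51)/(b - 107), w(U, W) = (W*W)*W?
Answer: 884094/43 ≈ 20560.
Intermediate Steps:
w(U, W) = W³ (w(U, W) = W²*W = W³)
z(b) = (51 + b)/(-107 + b)
z(w(-1 - 1*(-1), 4)) + 20563 = (51 + 4³)/(-107 + 4³) + 20563 = (51 + 64)/(-107 + 64) + 20563 = 115/(-43) + 20563 = -1/43*115 + 20563 = -115/43 + 20563 = 884094/43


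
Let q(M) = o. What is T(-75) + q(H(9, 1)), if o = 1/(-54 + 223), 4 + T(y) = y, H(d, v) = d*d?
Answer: -13350/169 ≈ -78.994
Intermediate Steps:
H(d, v) = d²
T(y) = -4 + y
o = 1/169 ≈ 0.0059172
q(M) = 1/169
T(-75) + q(H(9, 1)) = (-4 - 75) + 1/169 = -79 + 1/169 = -13350/169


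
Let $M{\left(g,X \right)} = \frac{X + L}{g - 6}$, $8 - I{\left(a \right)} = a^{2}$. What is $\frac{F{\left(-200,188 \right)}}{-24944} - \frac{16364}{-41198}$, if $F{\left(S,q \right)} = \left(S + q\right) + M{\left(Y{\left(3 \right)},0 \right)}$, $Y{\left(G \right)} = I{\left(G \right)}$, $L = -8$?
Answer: $\frac{357552045}{899187548} \approx 0.39764$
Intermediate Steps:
$I{\left(a \right)} = 8 - a^{2}$
$Y{\left(G \right)} = 8 - G^{2}$
$M{\left(g,X \right)} = \frac{-8 + X}{-6 + g}$ ($M{\left(g,X \right)} = \frac{X - 8}{g - 6} = \frac{-8 + X}{-6 + g}$)
$F{\left(S,q \right)} = \frac{8}{7} + S + q$ ($F{\left(S,q \right)} = \left(S + q\right) + \frac{-8 + 0}{-6 + \left(8 - 3^{2}\right)} = \left(S + q\right) + \frac{1}{-6 + \left(8 - 9\right)} \left(-8\right) = \left(S + q\right) + \frac{1}{-6 - 1} \left(-8\right) = \left(S + q\right) + \frac{1}{-7} \left(-8\right) = \left(S + q\right) - - \frac{8}{7} = \left(S + q\right) + \frac{8}{7} = \frac{8}{7} + S + q$)
$\frac{F{\left(-200,188 \right)}}{-24944} - \frac{16364}{-41198} = \frac{\frac{8}{7} - 200 + 188}{-24944} - \frac{16364}{-41198} = \left(- \frac{76}{7}\right) \left(- \frac{1}{24944}\right) - - \frac{8182}{20599} = \frac{19}{43652} + \frac{8182}{20599} = \frac{357552045}{899187548}$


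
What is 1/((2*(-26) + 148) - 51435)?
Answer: -1/51339 ≈ -1.9478e-5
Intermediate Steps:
1/((2*(-26) + 148) - 51435) = 1/((-52 + 148) - 51435) = 1/(96 - 51435) = 1/(-51339) = -1/51339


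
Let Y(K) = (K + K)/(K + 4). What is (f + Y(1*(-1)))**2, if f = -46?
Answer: 19600/9 ≈ 2177.8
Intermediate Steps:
Y(K) = 2*K/(4 + K) (Y(K) = (2*K)/(4 + K) = 2*K/(4 + K))
(f + Y(1*(-1)))**2 = (-46 + 2*(1*(-1))/(4 + 1*(-1)))**2 = (-46 + 2*(-1)/(4 - 1))**2 = (-46 + 2*(-1)/3)**2 = (-46 + 2*(-1)*(1/3))**2 = (-46 - 2/3)**2 = (-140/3)**2 = 19600/9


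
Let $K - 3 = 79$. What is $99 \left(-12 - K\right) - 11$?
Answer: $-9317$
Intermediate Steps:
$K = 82$ ($K = 3 + 79 = 82$)
$99 \left(-12 - K\right) - 11 = 99 \left(-12 - 82\right) - 11 = 99 \left(-94\right) - 11 = -9306 - 11 = -9317$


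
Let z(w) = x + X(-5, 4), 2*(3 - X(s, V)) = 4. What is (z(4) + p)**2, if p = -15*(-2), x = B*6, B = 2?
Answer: 1849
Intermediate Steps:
x = 12 (x = 2*6 = 12)
X(s, V) = 1 (X(s, V) = 3 - 1/2*4 = 3 - 2 = 1)
z(w) = 13 (z(w) = 12 + 1 = 13)
p = 30
(z(4) + p)**2 = (13 + 30)**2 = 43**2 = 1849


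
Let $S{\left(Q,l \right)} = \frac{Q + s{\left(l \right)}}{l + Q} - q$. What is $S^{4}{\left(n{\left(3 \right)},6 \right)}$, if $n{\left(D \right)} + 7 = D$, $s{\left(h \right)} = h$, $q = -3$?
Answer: $256$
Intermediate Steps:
$n{\left(D \right)} = -7 + D$
$S{\left(Q,l \right)} = 4$ ($S{\left(Q,l \right)} = \frac{Q + l}{l + Q} - -3 = \frac{Q + l}{Q + l} + 3 = 1 + 3 = 4$)
$S^{4}{\left(n{\left(3 \right)},6 \right)} = 4^{4} = 256$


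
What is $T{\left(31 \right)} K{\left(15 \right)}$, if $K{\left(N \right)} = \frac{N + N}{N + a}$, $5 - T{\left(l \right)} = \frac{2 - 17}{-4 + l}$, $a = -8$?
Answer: $\frac{500}{21} \approx 23.81$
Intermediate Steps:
$T{\left(l \right)} = 5 + \frac{15}{-4 + l}$ ($T{\left(l \right)} = 5 - \frac{2 - 17}{-4 + l} = 5 - - \frac{15}{-4 + l} = 5 + \frac{15}{-4 + l}$)
$K{\left(N \right)} = \frac{2 N}{-8 + N}$ ($K{\left(N \right)} = \frac{N + N}{N - 8} = \frac{2 N}{-8 + N}$)
$T{\left(31 \right)} K{\left(15 \right)} = \frac{5 \left(-1 + 31\right)}{-4 + 31} \cdot 2 \cdot 15 \frac{1}{-8 + 15} = 5 \cdot \frac{1}{27} \cdot 30 \cdot 2 \cdot 15 \cdot \frac{1}{7} = \frac{50}{9} \cdot \frac{30}{7} = \frac{500}{21}$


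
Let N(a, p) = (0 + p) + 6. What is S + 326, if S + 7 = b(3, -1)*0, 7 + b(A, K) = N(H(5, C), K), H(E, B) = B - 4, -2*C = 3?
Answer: 319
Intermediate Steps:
C = -3/2 (C = -½*3 = -3/2 ≈ -1.5000)
H(E, B) = -4 + B
N(a, p) = 6 + p (N(a, p) = p + 6 = 6 + p)
b(A, K) = -1 + K (b(A, K) = -7 + (6 + K) = -1 + K)
S = -7 (S = -7 + (-1 - 1)*0 = -7 - 2*0 = -7 + 0 = -7)
S + 326 = -7 + 326 = 319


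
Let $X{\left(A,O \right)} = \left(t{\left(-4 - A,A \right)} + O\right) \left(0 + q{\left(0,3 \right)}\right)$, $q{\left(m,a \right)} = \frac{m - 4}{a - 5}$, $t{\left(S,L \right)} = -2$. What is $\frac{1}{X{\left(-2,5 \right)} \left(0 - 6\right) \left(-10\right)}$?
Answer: $\frac{1}{360} \approx 0.0027778$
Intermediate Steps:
$q{\left(m,a \right)} = \frac{-4 + m}{-5 + a}$
$X{\left(A,O \right)} = -4 + 2 O$ ($X{\left(A,O \right)} = \left(-2 + O\right) \left(0 + \frac{-4 + 0}{-5 + 3}\right) = \left(-2 + O\right) \left(0 + \frac{1}{-2} \left(-4\right)\right) = \left(-2 + O\right) \left(0 - -2\right) = \left(-2 + O\right) \left(0 + 2\right) = \left(-2 + O\right) 2 = -4 + 2 O$)
$\frac{1}{X{\left(-2,5 \right)} \left(0 - 6\right) \left(-10\right)} = \frac{1}{\left(-4 + 2 \cdot 5\right) \left(0 - 6\right) \left(-10\right)} = \frac{1}{\left(-4 + 10\right) \left(0 - 6\right) \left(-10\right)} = \frac{1}{6 \left(-6\right) \left(-10\right)} = \frac{1}{\left(-36\right) \left(-10\right)} = \frac{1}{360}$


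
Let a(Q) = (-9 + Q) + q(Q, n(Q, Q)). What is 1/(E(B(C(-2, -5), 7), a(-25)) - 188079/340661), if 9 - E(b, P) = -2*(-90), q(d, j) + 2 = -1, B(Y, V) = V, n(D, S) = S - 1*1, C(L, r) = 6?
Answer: -340661/58441110 ≈ -0.0058291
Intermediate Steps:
n(D, S) = -1 + S (n(D, S) = S - 1 = -1 + S)
q(d, j) = -3 (q(d, j) = -2 - 1 = -3)
a(Q) = -12 + Q (a(Q) = (-9 + Q) - 3 = -12 + Q)
E(b, P) = -171 (E(b, P) = 9 - (-2)*(-90) = 9 - 1*180 = 9 - 180 = -171)
1/(E(B(C(-2, -5), 7), a(-25)) - 188079/340661) = 1/(-171 - 188079/340661) = 1/(-58441110/340661) = -340661/58441110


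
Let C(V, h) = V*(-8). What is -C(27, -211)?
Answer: 216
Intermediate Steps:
C(V, h) = -8*V
-C(27, -211) = -(-8)*27 = -1*(-216) = 216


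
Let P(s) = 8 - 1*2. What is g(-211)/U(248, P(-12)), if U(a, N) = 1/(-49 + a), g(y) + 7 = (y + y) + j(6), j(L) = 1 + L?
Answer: -83978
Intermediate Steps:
P(s) = 6 (P(s) = 8 - 2 = 6)
g(y) = 2*y (g(y) = -7 + ((y + y) + (1 + 6)) = -7 + (2*y + 7) = -7 + (7 + 2*y) = 2*y)
g(-211)/U(248, P(-12)) = (2*(-211))/(1/(-49 + 248)) = -422/(1/199) = -422/1/199 = -422*199 = -83978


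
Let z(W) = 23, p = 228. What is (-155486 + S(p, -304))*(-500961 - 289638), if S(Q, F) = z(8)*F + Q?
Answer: 128274687750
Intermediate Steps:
S(Q, F) = Q + 23*F (S(Q, F) = 23*F + Q = Q + 23*F)
(-155486 + S(p, -304))*(-500961 - 289638) = (-155486 + (228 + 23*(-304)))*(-500961 - 289638) = (-155486 + (228 - 6992))*(-790599) = (-155486 - 6764)*(-790599) = -162250*(-790599) = 128274687750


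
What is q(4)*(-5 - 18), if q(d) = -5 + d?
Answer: 23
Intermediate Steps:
q(4)*(-5 - 18) = (-5 + 4)*(-5 - 18) = -1*(-23) = 23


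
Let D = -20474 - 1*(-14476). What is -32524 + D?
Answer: -38522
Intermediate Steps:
D = -5998 (D = -20474 + 14476 = -5998)
-32524 + D = -32524 - 5998 = -38522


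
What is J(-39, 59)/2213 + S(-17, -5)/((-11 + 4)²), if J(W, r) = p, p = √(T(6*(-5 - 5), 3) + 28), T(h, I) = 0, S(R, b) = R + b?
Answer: -22/49 + 2*√7/2213 ≈ -0.44659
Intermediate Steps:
p = 2*√7 (p = √(0 + 28) = √28 = 2*√7 ≈ 5.2915)
J(W, r) = 2*√7
J(-39, 59)/2213 + S(-17, -5)/((-11 + 4)²) = (2*√7)/2213 + (-17 - 5)/((-11 + 4)²) = (2*√7)*(1/2213) - 22/((-7)²) = 2*√7/2213 - 22/49 = -22/49 + 2*√7/2213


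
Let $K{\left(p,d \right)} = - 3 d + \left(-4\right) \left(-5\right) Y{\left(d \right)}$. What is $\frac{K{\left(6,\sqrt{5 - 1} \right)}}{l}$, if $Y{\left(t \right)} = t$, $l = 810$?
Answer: $\frac{17}{405} \approx 0.041975$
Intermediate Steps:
$K{\left(p,d \right)} = 17 d$ ($K{\left(p,d \right)} = - 3 d + \left(-4\right) \left(-5\right) d = - 3 d + 20 d = 17 d$)
$\frac{K{\left(6,\sqrt{5 - 1} \right)}}{l} = \frac{17 \sqrt{5 - 1}}{810} = 17 \sqrt{4} \cdot \frac{1}{810} = 17 \cdot 2 \cdot \frac{1}{810} = 34 \cdot \frac{1}{810} = \frac{17}{405}$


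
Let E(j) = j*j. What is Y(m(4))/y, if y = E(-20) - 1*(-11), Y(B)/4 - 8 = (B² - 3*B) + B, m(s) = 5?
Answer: 92/411 ≈ 0.22384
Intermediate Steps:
E(j) = j²
Y(B) = 32 - 8*B + 4*B² (Y(B) = 32 + 4*((B² - 3*B) + B) = 32 + 4*(B² - 2*B) = 32 + (-8*B + 4*B²) = 32 - 8*B + 4*B²)
y = 411 (y = (-20)² - 1*(-11) = 400 + 11 = 411)
Y(m(4))/y = (32 - 8*5 + 4*5²)/411 = (32 - 40 + 4*25)*(1/411) = (32 - 40 + 100)*(1/411) = 92*(1/411) = 92/411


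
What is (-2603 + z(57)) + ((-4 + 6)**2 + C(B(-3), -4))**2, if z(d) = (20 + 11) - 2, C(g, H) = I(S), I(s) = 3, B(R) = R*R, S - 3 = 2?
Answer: -2525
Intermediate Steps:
S = 5 (S = 3 + 2 = 5)
B(R) = R**2
C(g, H) = 3
z(d) = 29 (z(d) = 31 - 2 = 29)
(-2603 + z(57)) + ((-4 + 6)**2 + C(B(-3), -4))**2 = (-2603 + 29) + ((-4 + 6)**2 + 3)**2 = -2574 + (2**2 + 3)**2 = -2574 + (4 + 3)**2 = -2574 + 7**2 = -2574 + 49 = -2525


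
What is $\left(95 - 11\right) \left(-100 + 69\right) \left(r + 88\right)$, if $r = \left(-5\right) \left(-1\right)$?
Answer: $-242172$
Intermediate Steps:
$r = 5$
$\left(95 - 11\right) \left(-100 + 69\right) \left(r + 88\right) = \left(95 - 11\right) \left(-100 + 69\right) \left(5 + 88\right) = 84 \left(-31\right) 93 = \left(-2604\right) 93 = -242172$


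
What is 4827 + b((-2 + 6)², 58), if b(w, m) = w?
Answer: 4843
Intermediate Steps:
4827 + b((-2 + 6)², 58) = 4827 + (-2 + 6)² = 4827 + 4² = 4827 + 16 = 4843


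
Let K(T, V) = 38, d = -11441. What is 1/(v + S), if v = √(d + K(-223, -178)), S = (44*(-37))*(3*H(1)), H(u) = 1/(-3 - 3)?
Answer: 814/673999 - 3*I*√1267/673999 ≈ 0.0012077 - 0.00015843*I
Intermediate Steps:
H(u) = -⅙ (H(u) = 1/(-6) = -⅙)
S = 814 (S = (44*(-37))*(3*(-⅙)) = -1628*(-½) = 814)
v = 3*I*√1267 (v = √(-11441 + 38) = √(-11403) = 3*I*√1267 ≈ 106.78*I)
1/(v + S) = 1/(3*I*√1267 + 814) = 1/(814 + 3*I*√1267)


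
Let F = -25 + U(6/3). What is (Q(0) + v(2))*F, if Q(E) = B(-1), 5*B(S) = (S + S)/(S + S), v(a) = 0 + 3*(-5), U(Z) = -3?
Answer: 2072/5 ≈ 414.40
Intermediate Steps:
v(a) = -15 (v(a) = 0 - 15 = -15)
B(S) = 1/5 (B(S) = ((S + S)/(S + S))/5 = ((2*S)/((2*S)))/5 = ((2*S)*(1/(2*S)))/5 = (1/5)*1 = 1/5)
Q(E) = 1/5
F = -28 (F = -25 - 3 = -28)
(Q(0) + v(2))*F = (1/5 - 15)*(-28) = -74/5*(-28) = 2072/5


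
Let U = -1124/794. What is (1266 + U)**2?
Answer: 252044161600/157609 ≈ 1.5992e+6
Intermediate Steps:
U = -562/397 (U = -1124*1/794 = -562/397 ≈ -1.4156)
(1266 + U)**2 = (1266 - 562/397)**2 = (502040/397)**2 = 252044161600/157609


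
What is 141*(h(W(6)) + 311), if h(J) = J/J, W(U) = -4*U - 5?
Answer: 43992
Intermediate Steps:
W(U) = -5 - 4*U
h(J) = 1
141*(h(W(6)) + 311) = 141*(1 + 311) = 141*312 = 43992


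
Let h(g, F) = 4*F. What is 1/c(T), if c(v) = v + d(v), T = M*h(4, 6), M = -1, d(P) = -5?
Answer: -1/29 ≈ -0.034483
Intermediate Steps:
T = -24 (T = -4*6 = -1*24 = -24)
c(v) = -5 + v (c(v) = v - 5 = -5 + v)
1/c(T) = 1/(-5 - 24) = 1/(-29) = -1/29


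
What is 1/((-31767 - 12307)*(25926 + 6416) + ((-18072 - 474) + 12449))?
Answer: -1/1425447405 ≈ -7.0153e-10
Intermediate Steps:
1/((-31767 - 12307)*(25926 + 6416) + ((-18072 - 474) + 12449)) = 1/(-44074*32342 + (-18546 + 12449)) = 1/(-1425441308 - 6097) = 1/(-1425447405) = -1/1425447405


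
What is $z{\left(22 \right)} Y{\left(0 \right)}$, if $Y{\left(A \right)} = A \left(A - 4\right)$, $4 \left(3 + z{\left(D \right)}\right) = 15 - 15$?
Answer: $0$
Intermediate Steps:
$z{\left(D \right)} = -3$ ($z{\left(D \right)} = -3 + \frac{15 - 15}{4} = -3 + \frac{1}{4} \cdot 0 = -3 + 0 = -3$)
$Y{\left(A \right)} = A \left(-4 + A\right)$
$z{\left(22 \right)} Y{\left(0 \right)} = - 3 \cdot 0 \left(-4 + 0\right) = - 3 \cdot 0 \left(-4\right) = \left(-3\right) 0 = 0$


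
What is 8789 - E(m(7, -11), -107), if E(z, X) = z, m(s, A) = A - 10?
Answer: 8810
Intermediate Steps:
m(s, A) = -10 + A
8789 - E(m(7, -11), -107) = 8789 - (-10 - 11) = 8789 - 1*(-21) = 8789 + 21 = 8810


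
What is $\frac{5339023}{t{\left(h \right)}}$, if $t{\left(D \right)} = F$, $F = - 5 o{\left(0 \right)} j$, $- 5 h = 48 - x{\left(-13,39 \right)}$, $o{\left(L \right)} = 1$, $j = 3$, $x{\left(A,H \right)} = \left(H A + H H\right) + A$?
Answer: $- \frac{5339023}{15} \approx -3.5594 \cdot 10^{5}$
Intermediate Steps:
$x{\left(A,H \right)} = A + H^{2} + A H$ ($x{\left(A,H \right)} = \left(A H + H^{2}\right) + A = \left(H^{2} + A H\right) + A = A + H^{2} + A H$)
$h = \frac{953}{5}$ ($h = - \frac{48 - \left(-13 + 39^{2} - 507\right)}{5} = - \frac{48 - \left(-13 + 1521 - 507\right)}{5} = - \frac{48 - 1001}{5} = \left(- \frac{1}{5}\right) \left(-953\right) = \frac{953}{5} \approx 190.6$)
$F = -15$ ($F = \left(-5\right) 1 \cdot 3 = \left(-5\right) 3 = -15$)
$t{\left(D \right)} = -15$
$\frac{5339023}{t{\left(h \right)}} = \frac{5339023}{-15} = 5339023 \left(- \frac{1}{15}\right) = - \frac{5339023}{15}$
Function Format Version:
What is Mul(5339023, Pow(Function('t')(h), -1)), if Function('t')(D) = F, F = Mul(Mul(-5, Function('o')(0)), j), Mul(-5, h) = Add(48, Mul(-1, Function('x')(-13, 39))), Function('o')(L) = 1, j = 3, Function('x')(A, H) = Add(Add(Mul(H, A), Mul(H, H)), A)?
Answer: Rational(-5339023, 15) ≈ -3.5594e+5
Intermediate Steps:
Function('x')(A, H) = Add(A, Pow(H, 2), Mul(A, H)) (Function('x')(A, H) = Add(Add(Mul(A, H), Pow(H, 2)), A) = Add(Add(Pow(H, 2), Mul(A, H)), A) = Add(A, Pow(H, 2), Mul(A, H)))
h = Rational(953, 5) (h = Mul(Rational(-1, 5), Add(48, Mul(-1, Add(-13, Pow(39, 2), Mul(-13, 39))))) = Mul(Rational(-1, 5), Add(48, Mul(-1, Add(-13, 1521, -507)))) = Mul(Rational(-1, 5), Add(48, Mul(-1, 1001))) = Mul(Rational(-1, 5), Add(48, -1001)) = Mul(Rational(-1, 5), -953) = Rational(953, 5) ≈ 190.60)
F = -15 (F = Mul(Mul(-5, 1), 3) = Mul(-5, 3) = -15)
Function('t')(D) = -15
Mul(5339023, Pow(Function('t')(h), -1)) = Mul(5339023, Pow(-15, -1)) = Mul(5339023, Rational(-1, 15)) = Rational(-5339023, 15)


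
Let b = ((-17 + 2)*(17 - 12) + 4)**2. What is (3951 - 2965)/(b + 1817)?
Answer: 493/3429 ≈ 0.14377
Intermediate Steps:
b = 5041 (b = (-15*5 + 4)**2 = (-75 + 4)**2 = (-71)**2 = 5041)
(3951 - 2965)/(b + 1817) = (3951 - 2965)/(5041 + 1817) = 986/6858 = 986*(1/6858) = 493/3429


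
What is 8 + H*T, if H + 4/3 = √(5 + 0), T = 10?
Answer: -16/3 + 10*√5 ≈ 17.027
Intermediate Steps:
H = -4/3 + √5 (H = -4/3 + √(5 + 0) = -4/3 + √5 ≈ 0.90273)
8 + H*T = 8 + (-4/3 + √5)*10 = 8 + (-40/3 + 10*√5) = -16/3 + 10*√5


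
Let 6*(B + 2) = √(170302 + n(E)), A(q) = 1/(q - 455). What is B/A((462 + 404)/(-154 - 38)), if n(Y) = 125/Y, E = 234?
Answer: 44113/48 - 44113*√1036120618/44928 ≈ -30686.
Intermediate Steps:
A(q) = 1/(-455 + q)
B = -2 + √1036120618/468 (B = -2 + √(170302 + 125/234)/6 = -2 + √(39850793/234)/6 = -2 + (√1036120618/78)/6 = -2 + √1036120618/468 ≈ 66.780)
B/A((462 + 404)/(-154 - 38)) = (-2 + √1036120618/468)/(1/(-455 + (462 + 404)/(-154 - 38))) = (-2 + √1036120618/468)/(1/(-455 + 866/(-192))) = (-2 + √1036120618/468)/(1/(-455 + 866*(-1/192))) = (-2 + √1036120618/468)/(1/(-455 - 433/96)) = (-2 + √1036120618/468)/(1/(-44113/96)) = (-2 + √1036120618/468)/(-96/44113) = (-2 + √1036120618/468)*(-44113/96) = 44113/48 - 44113*√1036120618/44928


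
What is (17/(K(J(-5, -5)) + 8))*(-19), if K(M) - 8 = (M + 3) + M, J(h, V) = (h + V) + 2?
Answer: -323/3 ≈ -107.67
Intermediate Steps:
J(h, V) = 2 + V + h (J(h, V) = (V + h) + 2 = 2 + V + h)
K(M) = 11 + 2*M (K(M) = 8 + ((M + 3) + M) = 8 + ((3 + M) + M) = 8 + (3 + 2*M) = 11 + 2*M)
(17/(K(J(-5, -5)) + 8))*(-19) = (17/((11 + 2*(2 - 5 - 5)) + 8))*(-19) = (17/((11 + 2*(-8)) + 8))*(-19) = (17/((11 - 16) + 8))*(-19) = (17/(-5 + 8))*(-19) = (17/3)*(-19) = -323/3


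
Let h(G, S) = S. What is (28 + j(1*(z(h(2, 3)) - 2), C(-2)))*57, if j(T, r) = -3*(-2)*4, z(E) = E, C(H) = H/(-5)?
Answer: 2964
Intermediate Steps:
C(H) = -H/5 (C(H) = H*(-⅕) = -H/5)
j(T, r) = 24 (j(T, r) = 6*4 = 24)
(28 + j(1*(z(h(2, 3)) - 2), C(-2)))*57 = (28 + 24)*57 = 52*57 = 2964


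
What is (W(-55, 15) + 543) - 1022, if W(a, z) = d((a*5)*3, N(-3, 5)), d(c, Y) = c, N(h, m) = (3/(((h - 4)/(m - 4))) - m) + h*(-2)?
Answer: -1304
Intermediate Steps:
N(h, m) = -m - 2*h + 3*(-4 + m)/(-4 + h) (N(h, m) = (3/(((-4 + h)/(-4 + m))) - m) - 2*h = (3*((-4 + m)/(-4 + h)) - m) - 2*h = (3*(-4 + m)/(-4 + h) - m) - 2*h = (-m + 3*(-4 + m)/(-4 + h)) - 2*h = -m - 2*h + 3*(-4 + m)/(-4 + h))
W(a, z) = 15*a (W(a, z) = (a*5)*3 = (5*a)*3 = 15*a)
(W(-55, 15) + 543) - 1022 = (15*(-55) + 543) - 1022 = (-825 + 543) - 1022 = -282 - 1022 = -1304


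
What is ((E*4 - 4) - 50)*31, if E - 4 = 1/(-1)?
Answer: -1302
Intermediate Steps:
E = 3 (E = 4 + 1/(-1) = 4 - 1 = 3)
((E*4 - 4) - 50)*31 = ((3*4 - 4) - 50)*31 = ((12 - 4) - 50)*31 = (8 - 50)*31 = -42*31 = -1302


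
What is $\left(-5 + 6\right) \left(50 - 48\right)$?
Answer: $2$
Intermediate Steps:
$\left(-5 + 6\right) \left(50 - 48\right) = 1 \cdot 2 = 2$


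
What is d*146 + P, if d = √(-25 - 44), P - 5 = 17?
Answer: 22 + 146*I*√69 ≈ 22.0 + 1212.8*I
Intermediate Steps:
P = 22 (P = 5 + 17 = 22)
d = I*√69 (d = √(-69) = I*√69 ≈ 8.3066*I)
d*146 + P = (I*√69)*146 + 22 = 146*I*√69 + 22 = 22 + 146*I*√69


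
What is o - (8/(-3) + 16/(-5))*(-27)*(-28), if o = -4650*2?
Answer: -24324/5 ≈ -4864.8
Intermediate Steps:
o = -9300
o - (8/(-3) + 16/(-5))*(-27)*(-28) = -9300 - (8/(-3) + 16/(-5))*(-27)*(-28) = -9300 - (8*(-⅓) + 16*(-⅕))*(-27)*(-28) = -9300 - (-8/3 - 16/5)*(-27)*(-28) = -9300 - (-88/15*(-27))*(-28) = -9300 - 792*(-28)/5 = -9300 - 1*(-22176/5) = -9300 + 22176/5 = -24324/5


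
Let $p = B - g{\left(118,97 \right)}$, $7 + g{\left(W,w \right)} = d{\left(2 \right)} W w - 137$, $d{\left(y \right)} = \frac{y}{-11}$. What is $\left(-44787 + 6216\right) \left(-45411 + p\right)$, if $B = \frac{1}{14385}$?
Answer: $\frac{87858596391098}{52745} \approx 1.6657 \cdot 10^{9}$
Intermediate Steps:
$d{\left(y \right)} = - \frac{y}{11}$ ($d{\left(y \right)} = y \left(- \frac{1}{11}\right) = - \frac{y}{11}$)
$g{\left(W,w \right)} = -144 - \frac{2 W w}{11}$ ($g{\left(W,w \right)} = -7 + \left(\left(- \frac{1}{11}\right) 2 W w - 137\right) = -7 + \left(- \frac{2 W}{11} w - 137\right) = -7 - \left(137 + \frac{2 W w}{11}\right) = -144 - \frac{2 W w}{11}$)
$B = \frac{1}{14385} \approx 6.9517 \cdot 10^{-5}$
$p = \frac{352087271}{158235}$ ($p = \frac{1}{14385} - \left(-144 - \frac{236}{11} \cdot 97\right) = \frac{1}{14385} - \left(-144 - \frac{22892}{11}\right) = \frac{1}{14385} - - \frac{24476}{11} = \frac{1}{14385} + \frac{24476}{11} = \frac{352087271}{158235} \approx 2225.1$)
$\left(-44787 + 6216\right) \left(-45411 + p\right) = \left(-44787 + 6216\right) \left(-45411 + \frac{352087271}{158235}\right) = \left(-38571\right) \left(- \frac{6833522314}{158235}\right) = \frac{87858596391098}{52745}$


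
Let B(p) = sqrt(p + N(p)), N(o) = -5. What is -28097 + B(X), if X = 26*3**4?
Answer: -28097 + sqrt(2101) ≈ -28051.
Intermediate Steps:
X = 2106 (X = 26*81 = 2106)
B(p) = sqrt(-5 + p) (B(p) = sqrt(p - 5) = sqrt(-5 + p))
-28097 + B(X) = -28097 + sqrt(-5 + 2106) = -28097 + sqrt(2101)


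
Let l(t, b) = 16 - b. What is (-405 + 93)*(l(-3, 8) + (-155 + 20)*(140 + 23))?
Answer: 6863064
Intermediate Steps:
(-405 + 93)*(l(-3, 8) + (-155 + 20)*(140 + 23)) = (-405 + 93)*((16 - 1*8) + (-155 + 20)*(140 + 23)) = -312*((16 - 8) - 135*163) = -312*(8 - 22005) = -312*(-21997) = 6863064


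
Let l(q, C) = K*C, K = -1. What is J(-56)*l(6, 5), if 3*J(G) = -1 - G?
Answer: -275/3 ≈ -91.667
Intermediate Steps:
l(q, C) = -C
J(G) = -⅓ - G/3 (J(G) = (-1 - G)/3 = -⅓ - G/3)
J(-56)*l(6, 5) = (-⅓ - ⅓*(-56))*(-1*5) = (-⅓ + 56/3)*(-5) = (55/3)*(-5) = -275/3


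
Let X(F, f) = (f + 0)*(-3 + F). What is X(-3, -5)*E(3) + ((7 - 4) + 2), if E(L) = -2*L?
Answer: -175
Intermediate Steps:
X(F, f) = f*(-3 + F)
X(-3, -5)*E(3) + ((7 - 4) + 2) = (-5*(-3 - 3))*(-2*3) + ((7 - 4) + 2) = -5*(-6)*(-6) + (3 + 2) = 30*(-6) + 5 = -180 + 5 = -175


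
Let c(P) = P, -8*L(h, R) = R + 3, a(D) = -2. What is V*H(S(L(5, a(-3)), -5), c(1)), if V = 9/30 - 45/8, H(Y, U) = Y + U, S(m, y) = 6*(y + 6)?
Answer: -1491/40 ≈ -37.275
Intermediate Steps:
L(h, R) = -3/8 - R/8 (L(h, R) = -(R + 3)/8 = -(3 + R)/8 = -3/8 - R/8)
S(m, y) = 36 + 6*y (S(m, y) = 6*(6 + y) = 36 + 6*y)
H(Y, U) = U + Y
V = -213/40 (V = 9*(1/30) - 45*⅛ = 3/10 - 45/8 = -213/40 ≈ -5.3250)
V*H(S(L(5, a(-3)), -5), c(1)) = -213*(1 + (36 + 6*(-5)))/40 = -213*(1 + (36 - 30))/40 = -213*(1 + 6)/40 = -213/40*7 = -1491/40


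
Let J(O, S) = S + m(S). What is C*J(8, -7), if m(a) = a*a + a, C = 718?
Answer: 25130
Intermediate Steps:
m(a) = a + a² (m(a) = a² + a = a + a²)
J(O, S) = S + S*(1 + S)
C*J(8, -7) = 718*(-7*(2 - 7)) = 718*(-7*(-5)) = 718*35 = 25130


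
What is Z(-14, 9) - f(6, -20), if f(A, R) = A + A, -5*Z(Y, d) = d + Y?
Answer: -11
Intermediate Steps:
Z(Y, d) = -Y/5 - d/5 (Z(Y, d) = -(d + Y)/5 = -(Y + d)/5 = -Y/5 - d/5)
f(A, R) = 2*A
Z(-14, 9) - f(6, -20) = (-⅕*(-14) - ⅕*9) - 2*6 = (14/5 - 9/5) - 1*12 = 1 - 12 = -11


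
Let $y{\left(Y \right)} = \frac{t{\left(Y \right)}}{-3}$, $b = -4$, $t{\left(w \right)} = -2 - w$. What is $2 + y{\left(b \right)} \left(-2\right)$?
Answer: $\frac{10}{3} \approx 3.3333$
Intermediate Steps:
$y{\left(Y \right)} = \frac{2}{3} + \frac{Y}{3}$ ($y{\left(Y \right)} = \frac{-2 - Y}{-3} = \left(-2 - Y\right) \left(- \frac{1}{3}\right) = \frac{2}{3} + \frac{Y}{3}$)
$2 + y{\left(b \right)} \left(-2\right) = 2 + \left(\frac{2}{3} + \frac{1}{3} \left(-4\right)\right) \left(-2\right) = 2 + \left(\frac{2}{3} - \frac{4}{3}\right) \left(-2\right) = 2 - - \frac{4}{3} = 2 + \frac{4}{3} = \frac{10}{3}$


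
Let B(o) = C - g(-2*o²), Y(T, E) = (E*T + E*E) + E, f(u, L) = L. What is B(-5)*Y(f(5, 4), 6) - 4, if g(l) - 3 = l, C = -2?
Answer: 2966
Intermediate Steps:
Y(T, E) = E + E² + E*T (Y(T, E) = (E*T + E²) + E = (E² + E*T) + E = E + E² + E*T)
g(l) = 3 + l
B(o) = -5 + 2*o² (B(o) = -2 - (3 - 2*o²) = -2 + (-3 + 2*o²) = -5 + 2*o²)
B(-5)*Y(f(5, 4), 6) - 4 = (-5 + 2*(-5)²)*(6*(1 + 6 + 4)) - 4 = (-5 + 2*25)*(6*11) - 4 = (-5 + 50)*66 - 4 = 45*66 - 4 = 2970 - 4 = 2966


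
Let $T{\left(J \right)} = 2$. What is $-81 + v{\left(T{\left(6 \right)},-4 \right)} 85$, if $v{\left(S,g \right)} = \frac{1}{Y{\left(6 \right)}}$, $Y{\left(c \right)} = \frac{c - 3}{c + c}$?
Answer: $259$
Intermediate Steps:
$Y{\left(c \right)} = \frac{-3 + c}{2 c}$
$v{\left(S,g \right)} = 4$ ($v{\left(S,g \right)} = \frac{1}{\frac{1}{2} \cdot \frac{1}{6} \left(-3 + 6\right)} = \frac{1}{\frac{1}{2} \cdot \frac{1}{6} \cdot 3} = \frac{1}{\frac{1}{4}} = 4$)
$-81 + v{\left(T{\left(6 \right)},-4 \right)} 85 = -81 + 4 \cdot 85 = -81 + 340 = 259$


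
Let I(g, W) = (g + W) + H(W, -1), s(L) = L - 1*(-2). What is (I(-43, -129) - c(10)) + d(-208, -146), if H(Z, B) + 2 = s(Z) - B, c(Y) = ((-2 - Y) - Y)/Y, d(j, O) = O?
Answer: -2219/5 ≈ -443.80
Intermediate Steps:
s(L) = 2 + L (s(L) = L + 2 = 2 + L)
c(Y) = (-2 - 2*Y)/Y
H(Z, B) = Z - B (H(Z, B) = -2 + ((2 + Z) - B) = -2 + (2 + Z - B) = Z - B)
I(g, W) = 1 + g + 2*W (I(g, W) = (g + W) + (W - 1*(-1)) = (W + g) + (W + 1) = (W + g) + (1 + W) = 1 + g + 2*W)
(I(-43, -129) - c(10)) + d(-208, -146) = ((1 - 43 + 2*(-129)) - (-2 - 2/10)) - 146 = ((1 - 43 - 258) - (-2 - 2*⅒)) - 146 = (-300 - (-2 - ⅕)) - 146 = (-300 - 1*(-11/5)) - 146 = (-300 + 11/5) - 146 = -1489/5 - 146 = -2219/5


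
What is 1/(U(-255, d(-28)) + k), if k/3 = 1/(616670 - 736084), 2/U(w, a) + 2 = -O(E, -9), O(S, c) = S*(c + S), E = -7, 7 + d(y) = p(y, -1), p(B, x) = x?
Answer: -6806598/119585 ≈ -56.919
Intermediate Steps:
d(y) = -8 (d(y) = -7 - 1 = -8)
O(S, c) = S*(S + c)
U(w, a) = -1/57 (U(w, a) = 2/(-2 - (-7)*(-7 - 9)) = 2/(-2 - (-7)*(-16)) = 2/(-2 - 1*112) = 2/(-2 - 112) = 2/(-114) = 2*(-1/114) = -1/57)
k = -3/119414 (k = 3/(616670 - 736084) = 3/(-119414) = 3*(-1/119414) = -3/119414 ≈ -2.5123e-5)
1/(U(-255, d(-28)) + k) = 1/(-1/57 - 3/119414) = 1/(-119585/6806598) = -6806598/119585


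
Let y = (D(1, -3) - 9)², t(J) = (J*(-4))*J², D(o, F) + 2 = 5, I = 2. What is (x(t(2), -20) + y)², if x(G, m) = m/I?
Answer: 676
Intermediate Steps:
D(o, F) = 3 (D(o, F) = -2 + 5 = 3)
t(J) = -4*J³ (t(J) = (-4*J)*J² = -4*J³)
x(G, m) = m/2
y = 36 (y = (3 - 9)² = (-6)² = 36)
(x(t(2), -20) + y)² = ((½)*(-20) + 36)² = (-10 + 36)² = 26² = 676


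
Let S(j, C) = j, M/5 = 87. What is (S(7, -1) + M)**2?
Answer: 195364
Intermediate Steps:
M = 435 (M = 5*87 = 435)
(S(7, -1) + M)**2 = (7 + 435)**2 = 442**2 = 195364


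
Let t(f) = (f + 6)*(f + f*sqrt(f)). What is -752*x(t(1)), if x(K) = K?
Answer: -10528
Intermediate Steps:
t(f) = (6 + f)*(f + f**(3/2))
-752*x(t(1)) = -752*(1**2 + 1**(5/2) + 6*1 + 6*1**(3/2)) = -752*(1 + 1 + 6 + 6*1) = -752*(1 + 1 + 6 + 6) = -752*14 = -10528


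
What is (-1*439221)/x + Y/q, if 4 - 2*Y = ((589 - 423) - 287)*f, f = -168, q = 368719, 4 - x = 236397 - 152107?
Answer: 161092613567/31077849634 ≈ 5.1835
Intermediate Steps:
x = -84286 (x = 4 - (236397 - 152107) = 4 - 1*84290 = 4 - 84290 = -84286)
Y = -10162 (Y = 2 - ((589 - 423) - 287)*(-168)/2 = 2 - (166 - 287)*(-168)/2 = 2 - (-121)*(-168)/2 = 2 - ½*20328 = 2 - 10164 = -10162)
(-1*439221)/x + Y/q = -1*439221/(-84286) - 10162/368719 = -439221*(-1/84286) - 10162*1/368719 = 439221/84286 - 10162/368719 = 161092613567/31077849634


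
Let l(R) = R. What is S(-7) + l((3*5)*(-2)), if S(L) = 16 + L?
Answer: -21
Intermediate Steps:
S(-7) + l((3*5)*(-2)) = (16 - 7) + (3*5)*(-2) = 9 + 15*(-2) = 9 - 30 = -21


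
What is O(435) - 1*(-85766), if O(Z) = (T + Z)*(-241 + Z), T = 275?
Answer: 223506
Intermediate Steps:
O(Z) = (-241 + Z)*(275 + Z) (O(Z) = (275 + Z)*(-241 + Z) = (-241 + Z)*(275 + Z))
O(435) - 1*(-85766) = (-66275 + 435² + 34*435) - 1*(-85766) = (-66275 + 189225 + 14790) + 85766 = 137740 + 85766 = 223506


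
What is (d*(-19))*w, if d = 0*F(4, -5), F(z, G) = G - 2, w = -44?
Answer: 0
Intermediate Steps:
F(z, G) = -2 + G
d = 0 (d = 0*(-2 - 5) = 0*(-7) = 0)
(d*(-19))*w = (0*(-19))*(-44) = 0*(-44) = 0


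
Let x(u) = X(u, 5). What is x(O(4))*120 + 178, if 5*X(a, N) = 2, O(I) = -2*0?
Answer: 226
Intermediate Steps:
O(I) = 0
X(a, N) = ⅖ (X(a, N) = (⅕)*2 = ⅖)
x(u) = ⅖
x(O(4))*120 + 178 = (⅖)*120 + 178 = 48 + 178 = 226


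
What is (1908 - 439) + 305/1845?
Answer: 542122/369 ≈ 1469.2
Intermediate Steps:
(1908 - 439) + 305/1845 = 1469 + 305*(1/1845) = 1469 + 61/369 = 542122/369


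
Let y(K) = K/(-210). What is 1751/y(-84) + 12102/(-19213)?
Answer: 168185611/38426 ≈ 4376.9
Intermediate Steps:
y(K) = -K/210 (y(K) = K*(-1/210) = -K/210)
1751/y(-84) + 12102/(-19213) = 1751/((-1/210*(-84))) + 12102/(-19213) = 1751/(⅖) + 12102*(-1/19213) = 1751*(5/2) - 12102/19213 = 8755/2 - 12102/19213 = 168185611/38426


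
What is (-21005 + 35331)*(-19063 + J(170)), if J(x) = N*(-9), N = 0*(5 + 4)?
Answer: -273096538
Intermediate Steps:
N = 0 (N = 0*9 = 0)
J(x) = 0 (J(x) = 0*(-9) = 0)
(-21005 + 35331)*(-19063 + J(170)) = (-21005 + 35331)*(-19063 + 0) = 14326*(-19063) = -273096538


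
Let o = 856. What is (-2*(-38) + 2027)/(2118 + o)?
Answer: 2103/2974 ≈ 0.70713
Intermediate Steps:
(-2*(-38) + 2027)/(2118 + o) = (-2*(-38) + 2027)/(2118 + 856) = (76 + 2027)/2974 = 2103*(1/2974) = 2103/2974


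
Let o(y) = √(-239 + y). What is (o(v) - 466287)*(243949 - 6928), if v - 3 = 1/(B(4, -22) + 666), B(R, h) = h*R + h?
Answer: -110519811027 + 237021*I*√18238885/278 ≈ -1.1052e+11 + 3.6412e+6*I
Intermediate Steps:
B(R, h) = h + R*h (B(R, h) = R*h + h = h + R*h)
v = 1669/556 (v = 3 + 1/(-22*(1 + 4) + 666) = 3 + 1/(-22*5 + 666) = 3 + 1/(-110 + 666) = 3 + 1/556 = 1669/556 ≈ 3.0018)
(o(v) - 466287)*(243949 - 6928) = (√(-239 + 1669/556) - 466287)*(243949 - 6928) = (√(-131215/556) - 466287)*237021 = (I*√18238885/278 - 466287)*237021 = (-466287 + I*√18238885/278)*237021 = -110519811027 + 237021*I*√18238885/278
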